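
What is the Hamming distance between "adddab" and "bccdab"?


Comparing "adddab" and "bccdab" position by position:
  Position 0: 'a' vs 'b' => differ
  Position 1: 'd' vs 'c' => differ
  Position 2: 'd' vs 'c' => differ
  Position 3: 'd' vs 'd' => same
  Position 4: 'a' vs 'a' => same
  Position 5: 'b' vs 'b' => same
Total differences (Hamming distance): 3

3


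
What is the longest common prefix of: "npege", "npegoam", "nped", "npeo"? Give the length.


Words: npege, npegoam, nped, npeo
  Position 0: all 'n' => match
  Position 1: all 'p' => match
  Position 2: all 'e' => match
  Position 3: ('g', 'g', 'd', 'o') => mismatch, stop
LCP = "npe" (length 3)

3


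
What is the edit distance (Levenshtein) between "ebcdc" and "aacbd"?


Computing edit distance: "ebcdc" -> "aacbd"
DP table:
           a    a    c    b    d
      0    1    2    3    4    5
  e   1    1    2    3    4    5
  b   2    2    2    3    3    4
  c   3    3    3    2    3    4
  d   4    4    4    3    3    3
  c   5    5    5    4    4    4
Edit distance = dp[5][5] = 4

4


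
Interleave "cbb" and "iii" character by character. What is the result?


Interleaving "cbb" and "iii":
  Position 0: 'c' from first, 'i' from second => "ci"
  Position 1: 'b' from first, 'i' from second => "bi"
  Position 2: 'b' from first, 'i' from second => "bi"
Result: cibibi

cibibi


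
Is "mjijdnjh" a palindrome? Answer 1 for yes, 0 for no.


Input: mjijdnjh
Reversed: hjndjijm
  Compare pos 0 ('m') with pos 7 ('h'): MISMATCH
  Compare pos 1 ('j') with pos 6 ('j'): match
  Compare pos 2 ('i') with pos 5 ('n'): MISMATCH
  Compare pos 3 ('j') with pos 4 ('d'): MISMATCH
Result: not a palindrome

0


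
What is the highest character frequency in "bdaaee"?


Input: bdaaee
Character counts:
  'a': 2
  'b': 1
  'd': 1
  'e': 2
Maximum frequency: 2

2


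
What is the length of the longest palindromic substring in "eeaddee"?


Input: "eeaddee"
Checking substrings for palindromes:
  [0:2] "ee" (len 2) => palindrome
  [3:5] "dd" (len 2) => palindrome
  [5:7] "ee" (len 2) => palindrome
Longest palindromic substring: "ee" with length 2

2


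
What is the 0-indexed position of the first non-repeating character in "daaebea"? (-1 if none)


Input: daaebea
Character frequencies:
  'a': 3
  'b': 1
  'd': 1
  'e': 2
Scanning left to right for freq == 1:
  Position 0 ('d'): unique! => answer = 0

0


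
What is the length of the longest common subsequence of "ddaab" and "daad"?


LCS of "ddaab" and "daad"
DP table:
           d    a    a    d
      0    0    0    0    0
  d   0    1    1    1    1
  d   0    1    1    1    2
  a   0    1    2    2    2
  a   0    1    2    3    3
  b   0    1    2    3    3
LCS length = dp[5][4] = 3

3


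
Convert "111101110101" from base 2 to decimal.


Input: "111101110101" in base 2
Positional expansion:
  Digit '1' (value 1) x 2^11 = 2048
  Digit '1' (value 1) x 2^10 = 1024
  Digit '1' (value 1) x 2^9 = 512
  Digit '1' (value 1) x 2^8 = 256
  Digit '0' (value 0) x 2^7 = 0
  Digit '1' (value 1) x 2^6 = 64
  Digit '1' (value 1) x 2^5 = 32
  Digit '1' (value 1) x 2^4 = 16
  Digit '0' (value 0) x 2^3 = 0
  Digit '1' (value 1) x 2^2 = 4
  Digit '0' (value 0) x 2^1 = 0
  Digit '1' (value 1) x 2^0 = 1
Sum = 3957

3957


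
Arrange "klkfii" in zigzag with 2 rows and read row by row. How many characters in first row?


Zigzag "klkfii" into 2 rows:
Placing characters:
  'k' => row 0
  'l' => row 1
  'k' => row 0
  'f' => row 1
  'i' => row 0
  'i' => row 1
Rows:
  Row 0: "kki"
  Row 1: "lfi"
First row length: 3

3


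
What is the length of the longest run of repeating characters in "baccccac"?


Input: "baccccac"
Scanning for longest run:
  Position 1 ('a'): new char, reset run to 1
  Position 2 ('c'): new char, reset run to 1
  Position 3 ('c'): continues run of 'c', length=2
  Position 4 ('c'): continues run of 'c', length=3
  Position 5 ('c'): continues run of 'c', length=4
  Position 6 ('a'): new char, reset run to 1
  Position 7 ('c'): new char, reset run to 1
Longest run: 'c' with length 4

4


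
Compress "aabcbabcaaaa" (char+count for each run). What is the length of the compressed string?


Input: aabcbabcaaaa
Runs:
  'a' x 2 => "a2"
  'b' x 1 => "b1"
  'c' x 1 => "c1"
  'b' x 1 => "b1"
  'a' x 1 => "a1"
  'b' x 1 => "b1"
  'c' x 1 => "c1"
  'a' x 4 => "a4"
Compressed: "a2b1c1b1a1b1c1a4"
Compressed length: 16

16


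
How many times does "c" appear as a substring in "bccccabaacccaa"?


Searching for "c" in "bccccabaacccaa"
Scanning each position:
  Position 0: "b" => no
  Position 1: "c" => MATCH
  Position 2: "c" => MATCH
  Position 3: "c" => MATCH
  Position 4: "c" => MATCH
  Position 5: "a" => no
  Position 6: "b" => no
  Position 7: "a" => no
  Position 8: "a" => no
  Position 9: "c" => MATCH
  Position 10: "c" => MATCH
  Position 11: "c" => MATCH
  Position 12: "a" => no
  Position 13: "a" => no
Total occurrences: 7

7


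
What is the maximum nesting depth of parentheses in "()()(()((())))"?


Input: "()()(()((())))"
Tracking depth:
  Position 0 '(': depth becomes 1
  Position 1 ')': depth becomes 0
  Position 2 '(': depth becomes 1
  Position 3 ')': depth becomes 0
  Position 4 '(': depth becomes 1
  Position 5 '(': depth becomes 2
  Position 6 ')': depth becomes 1
  Position 7 '(': depth becomes 2
  Position 8 '(': depth becomes 3
  Position 9 '(': depth becomes 4
  Position 10 ')': depth becomes 3
  Position 11 ')': depth becomes 2
  Position 12 ')': depth becomes 1
  Position 13 ')': depth becomes 0
Maximum depth reached: 4

4


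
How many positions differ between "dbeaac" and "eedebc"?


Comparing "dbeaac" and "eedebc" position by position:
  Position 0: 'd' vs 'e' => DIFFER
  Position 1: 'b' vs 'e' => DIFFER
  Position 2: 'e' vs 'd' => DIFFER
  Position 3: 'a' vs 'e' => DIFFER
  Position 4: 'a' vs 'b' => DIFFER
  Position 5: 'c' vs 'c' => same
Positions that differ: 5

5


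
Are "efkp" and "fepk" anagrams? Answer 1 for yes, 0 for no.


Strings: "efkp", "fepk"
Sorted first:  efkp
Sorted second: efkp
Sorted forms match => anagrams

1


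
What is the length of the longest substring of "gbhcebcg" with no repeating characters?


Input: "gbhcebcg"
Sliding window (track last position of each char):
  Position 0 ('g'): window [0,0] length 1 -- new best
  Position 1 ('b'): window [0,1] length 2 -- new best
  Position 2 ('h'): window [0,2] length 3 -- new best
  Position 3 ('c'): window [0,3] length 4 -- new best
  Position 4 ('e'): window [0,4] length 5 -- new best
  Position 5 ('b'): repeat (last at 1), move window start to 2
  Position 5 ('b'): window [2,5] length 4
  Position 6 ('c'): repeat (last at 3), move window start to 4
  Position 6 ('c'): window [4,6] length 3
  Position 7 ('g'): window [4,7] length 4
Longest substring with no repeats: "gbhce" with length 5

5


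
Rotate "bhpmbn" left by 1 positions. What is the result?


Input: "bhpmbn", rotate left by 1
First 1 characters: "b"
Remaining characters: "hpmbn"
Concatenate remaining + first: "hpmbn" + "b" = "hpmbnb"

hpmbnb


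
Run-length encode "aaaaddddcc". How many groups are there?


Input: aaaaddddcc
Scanning for consecutive runs:
  Group 1: 'a' x 4 (positions 0-3)
  Group 2: 'd' x 4 (positions 4-7)
  Group 3: 'c' x 2 (positions 8-9)
Total groups: 3

3


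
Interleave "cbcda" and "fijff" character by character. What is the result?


Interleaving "cbcda" and "fijff":
  Position 0: 'c' from first, 'f' from second => "cf"
  Position 1: 'b' from first, 'i' from second => "bi"
  Position 2: 'c' from first, 'j' from second => "cj"
  Position 3: 'd' from first, 'f' from second => "df"
  Position 4: 'a' from first, 'f' from second => "af"
Result: cfbicjdfaf

cfbicjdfaf


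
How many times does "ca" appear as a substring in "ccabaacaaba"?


Searching for "ca" in "ccabaacaaba"
Scanning each position:
  Position 0: "cc" => no
  Position 1: "ca" => MATCH
  Position 2: "ab" => no
  Position 3: "ba" => no
  Position 4: "aa" => no
  Position 5: "ac" => no
  Position 6: "ca" => MATCH
  Position 7: "aa" => no
  Position 8: "ab" => no
  Position 9: "ba" => no
Total occurrences: 2

2


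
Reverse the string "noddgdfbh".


Input: noddgdfbh
Reading characters right to left:
  Position 8: 'h'
  Position 7: 'b'
  Position 6: 'f'
  Position 5: 'd'
  Position 4: 'g'
  Position 3: 'd'
  Position 2: 'd'
  Position 1: 'o'
  Position 0: 'n'
Reversed: hbfdgddon

hbfdgddon


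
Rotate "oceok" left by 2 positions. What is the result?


Input: "oceok", rotate left by 2
First 2 characters: "oc"
Remaining characters: "eok"
Concatenate remaining + first: "eok" + "oc" = "eokoc"

eokoc


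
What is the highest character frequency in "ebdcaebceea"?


Input: ebdcaebceea
Character counts:
  'a': 2
  'b': 2
  'c': 2
  'd': 1
  'e': 4
Maximum frequency: 4

4


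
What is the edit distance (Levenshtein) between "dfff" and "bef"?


Computing edit distance: "dfff" -> "bef"
DP table:
           b    e    f
      0    1    2    3
  d   1    1    2    3
  f   2    2    2    2
  f   3    3    3    2
  f   4    4    4    3
Edit distance = dp[4][3] = 3

3


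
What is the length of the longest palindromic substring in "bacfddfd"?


Input: "bacfddfd"
Checking substrings for palindromes:
  [3:7] "fddf" (len 4) => palindrome
  [5:8] "dfd" (len 3) => palindrome
  [4:6] "dd" (len 2) => palindrome
Longest palindromic substring: "fddf" with length 4

4


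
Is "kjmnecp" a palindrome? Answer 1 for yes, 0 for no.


Input: kjmnecp
Reversed: pcenmjk
  Compare pos 0 ('k') with pos 6 ('p'): MISMATCH
  Compare pos 1 ('j') with pos 5 ('c'): MISMATCH
  Compare pos 2 ('m') with pos 4 ('e'): MISMATCH
Result: not a palindrome

0


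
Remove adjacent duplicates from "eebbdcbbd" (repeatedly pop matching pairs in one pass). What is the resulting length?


Input: eebbdcbbd
Stack-based adjacent duplicate removal:
  Read 'e': push. Stack: e
  Read 'e': matches stack top 'e' => pop. Stack: (empty)
  Read 'b': push. Stack: b
  Read 'b': matches stack top 'b' => pop. Stack: (empty)
  Read 'd': push. Stack: d
  Read 'c': push. Stack: dc
  Read 'b': push. Stack: dcb
  Read 'b': matches stack top 'b' => pop. Stack: dc
  Read 'd': push. Stack: dcd
Final stack: "dcd" (length 3)

3


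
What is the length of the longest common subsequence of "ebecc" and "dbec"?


LCS of "ebecc" and "dbec"
DP table:
           d    b    e    c
      0    0    0    0    0
  e   0    0    0    1    1
  b   0    0    1    1    1
  e   0    0    1    2    2
  c   0    0    1    2    3
  c   0    0    1    2    3
LCS length = dp[5][4] = 3

3


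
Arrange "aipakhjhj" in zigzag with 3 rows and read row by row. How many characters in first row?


Zigzag "aipakhjhj" into 3 rows:
Placing characters:
  'a' => row 0
  'i' => row 1
  'p' => row 2
  'a' => row 1
  'k' => row 0
  'h' => row 1
  'j' => row 2
  'h' => row 1
  'j' => row 0
Rows:
  Row 0: "akj"
  Row 1: "iahh"
  Row 2: "pj"
First row length: 3

3


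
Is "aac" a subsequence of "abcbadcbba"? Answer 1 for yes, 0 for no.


Check if "aac" is a subsequence of "abcbadcbba"
Greedy scan:
  Position 0 ('a'): matches sub[0] = 'a'
  Position 1 ('b'): no match needed
  Position 2 ('c'): no match needed
  Position 3 ('b'): no match needed
  Position 4 ('a'): matches sub[1] = 'a'
  Position 5 ('d'): no match needed
  Position 6 ('c'): matches sub[2] = 'c'
  Position 7 ('b'): no match needed
  Position 8 ('b'): no match needed
  Position 9 ('a'): no match needed
All 3 characters matched => is a subsequence

1


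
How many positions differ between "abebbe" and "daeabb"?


Comparing "abebbe" and "daeabb" position by position:
  Position 0: 'a' vs 'd' => DIFFER
  Position 1: 'b' vs 'a' => DIFFER
  Position 2: 'e' vs 'e' => same
  Position 3: 'b' vs 'a' => DIFFER
  Position 4: 'b' vs 'b' => same
  Position 5: 'e' vs 'b' => DIFFER
Positions that differ: 4

4


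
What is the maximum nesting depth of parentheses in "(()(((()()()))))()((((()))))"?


Input: "(()(((()()()))))()((((()))))"
Tracking depth:
  Position 0 '(': depth becomes 1
  Position 1 '(': depth becomes 2
  Position 2 ')': depth becomes 1
  Position 3 '(': depth becomes 2
  Position 4 '(': depth becomes 3
  Position 5 '(': depth becomes 4
  Position 6 '(': depth becomes 5
  Position 7 ')': depth becomes 4
  Position 8 '(': depth becomes 5
  Position 9 ')': depth becomes 4
  Position 10 '(': depth becomes 5
  Position 11 ')': depth becomes 4
  Position 12 ')': depth becomes 3
  Position 13 ')': depth becomes 2
  Position 14 ')': depth becomes 1
  Position 15 ')': depth becomes 0
  Position 16 '(': depth becomes 1
  Position 17 ')': depth becomes 0
  Position 18 '(': depth becomes 1
  Position 19 '(': depth becomes 2
  Position 20 '(': depth becomes 3
  Position 21 '(': depth becomes 4
  Position 22 '(': depth becomes 5
  Position 23 ')': depth becomes 4
  Position 24 ')': depth becomes 3
  Position 25 ')': depth becomes 2
  Position 26 ')': depth becomes 1
  Position 27 ')': depth becomes 0
Maximum depth reached: 5

5


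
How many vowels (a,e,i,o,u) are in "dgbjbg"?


Input: dgbjbg
Checking each character:
  'd' at position 0: consonant
  'g' at position 1: consonant
  'b' at position 2: consonant
  'j' at position 3: consonant
  'b' at position 4: consonant
  'g' at position 5: consonant
Total vowels: 0

0


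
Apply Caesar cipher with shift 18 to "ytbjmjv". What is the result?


Caesar cipher: shift "ytbjmjv" by 18
  'y' (pos 24) + 18 = pos 16 = 'q'
  't' (pos 19) + 18 = pos 11 = 'l'
  'b' (pos 1) + 18 = pos 19 = 't'
  'j' (pos 9) + 18 = pos 1 = 'b'
  'm' (pos 12) + 18 = pos 4 = 'e'
  'j' (pos 9) + 18 = pos 1 = 'b'
  'v' (pos 21) + 18 = pos 13 = 'n'
Result: qltbebn

qltbebn


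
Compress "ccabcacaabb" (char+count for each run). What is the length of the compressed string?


Input: ccabcacaabb
Runs:
  'c' x 2 => "c2"
  'a' x 1 => "a1"
  'b' x 1 => "b1"
  'c' x 1 => "c1"
  'a' x 1 => "a1"
  'c' x 1 => "c1"
  'a' x 2 => "a2"
  'b' x 2 => "b2"
Compressed: "c2a1b1c1a1c1a2b2"
Compressed length: 16

16


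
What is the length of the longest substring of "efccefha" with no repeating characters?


Input: "efccefha"
Sliding window (track last position of each char):
  Position 0 ('e'): window [0,0] length 1 -- new best
  Position 1 ('f'): window [0,1] length 2 -- new best
  Position 2 ('c'): window [0,2] length 3 -- new best
  Position 3 ('c'): repeat (last at 2), move window start to 3
  Position 3 ('c'): window [3,3] length 1
  Position 4 ('e'): window [3,4] length 2
  Position 5 ('f'): window [3,5] length 3
  Position 6 ('h'): window [3,6] length 4 -- new best
  Position 7 ('a'): window [3,7] length 5 -- new best
Longest substring with no repeats: "cefha" with length 5

5


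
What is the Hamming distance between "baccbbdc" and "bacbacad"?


Comparing "baccbbdc" and "bacbacad" position by position:
  Position 0: 'b' vs 'b' => same
  Position 1: 'a' vs 'a' => same
  Position 2: 'c' vs 'c' => same
  Position 3: 'c' vs 'b' => differ
  Position 4: 'b' vs 'a' => differ
  Position 5: 'b' vs 'c' => differ
  Position 6: 'd' vs 'a' => differ
  Position 7: 'c' vs 'd' => differ
Total differences (Hamming distance): 5

5


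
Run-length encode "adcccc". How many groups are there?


Input: adcccc
Scanning for consecutive runs:
  Group 1: 'a' x 1 (positions 0-0)
  Group 2: 'd' x 1 (positions 1-1)
  Group 3: 'c' x 4 (positions 2-5)
Total groups: 3

3


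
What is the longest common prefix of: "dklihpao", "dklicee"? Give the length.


Words: dklihpao, dklicee
  Position 0: all 'd' => match
  Position 1: all 'k' => match
  Position 2: all 'l' => match
  Position 3: all 'i' => match
  Position 4: ('h', 'c') => mismatch, stop
LCP = "dkli" (length 4)

4


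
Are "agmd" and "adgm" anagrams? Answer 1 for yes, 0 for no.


Strings: "agmd", "adgm"
Sorted first:  adgm
Sorted second: adgm
Sorted forms match => anagrams

1


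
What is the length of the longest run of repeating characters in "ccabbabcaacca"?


Input: "ccabbabcaacca"
Scanning for longest run:
  Position 1 ('c'): continues run of 'c', length=2
  Position 2 ('a'): new char, reset run to 1
  Position 3 ('b'): new char, reset run to 1
  Position 4 ('b'): continues run of 'b', length=2
  Position 5 ('a'): new char, reset run to 1
  Position 6 ('b'): new char, reset run to 1
  Position 7 ('c'): new char, reset run to 1
  Position 8 ('a'): new char, reset run to 1
  Position 9 ('a'): continues run of 'a', length=2
  Position 10 ('c'): new char, reset run to 1
  Position 11 ('c'): continues run of 'c', length=2
  Position 12 ('a'): new char, reset run to 1
Longest run: 'c' with length 2

2


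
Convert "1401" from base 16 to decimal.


Input: "1401" in base 16
Positional expansion:
  Digit '1' (value 1) x 16^3 = 4096
  Digit '4' (value 4) x 16^2 = 1024
  Digit '0' (value 0) x 16^1 = 0
  Digit '1' (value 1) x 16^0 = 1
Sum = 5121

5121


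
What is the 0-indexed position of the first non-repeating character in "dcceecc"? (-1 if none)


Input: dcceecc
Character frequencies:
  'c': 4
  'd': 1
  'e': 2
Scanning left to right for freq == 1:
  Position 0 ('d'): unique! => answer = 0

0


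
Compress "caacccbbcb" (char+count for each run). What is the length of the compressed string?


Input: caacccbbcb
Runs:
  'c' x 1 => "c1"
  'a' x 2 => "a2"
  'c' x 3 => "c3"
  'b' x 2 => "b2"
  'c' x 1 => "c1"
  'b' x 1 => "b1"
Compressed: "c1a2c3b2c1b1"
Compressed length: 12

12


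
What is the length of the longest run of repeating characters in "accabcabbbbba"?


Input: "accabcabbbbba"
Scanning for longest run:
  Position 1 ('c'): new char, reset run to 1
  Position 2 ('c'): continues run of 'c', length=2
  Position 3 ('a'): new char, reset run to 1
  Position 4 ('b'): new char, reset run to 1
  Position 5 ('c'): new char, reset run to 1
  Position 6 ('a'): new char, reset run to 1
  Position 7 ('b'): new char, reset run to 1
  Position 8 ('b'): continues run of 'b', length=2
  Position 9 ('b'): continues run of 'b', length=3
  Position 10 ('b'): continues run of 'b', length=4
  Position 11 ('b'): continues run of 'b', length=5
  Position 12 ('a'): new char, reset run to 1
Longest run: 'b' with length 5

5


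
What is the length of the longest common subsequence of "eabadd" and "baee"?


LCS of "eabadd" and "baee"
DP table:
           b    a    e    e
      0    0    0    0    0
  e   0    0    0    1    1
  a   0    0    1    1    1
  b   0    1    1    1    1
  a   0    1    2    2    2
  d   0    1    2    2    2
  d   0    1    2    2    2
LCS length = dp[6][4] = 2

2


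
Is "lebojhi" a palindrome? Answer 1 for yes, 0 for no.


Input: lebojhi
Reversed: ihjobel
  Compare pos 0 ('l') with pos 6 ('i'): MISMATCH
  Compare pos 1 ('e') with pos 5 ('h'): MISMATCH
  Compare pos 2 ('b') with pos 4 ('j'): MISMATCH
Result: not a palindrome

0


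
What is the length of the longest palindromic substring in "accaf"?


Input: "accaf"
Checking substrings for palindromes:
  [0:4] "acca" (len 4) => palindrome
  [1:3] "cc" (len 2) => palindrome
Longest palindromic substring: "acca" with length 4

4


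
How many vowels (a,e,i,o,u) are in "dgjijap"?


Input: dgjijap
Checking each character:
  'd' at position 0: consonant
  'g' at position 1: consonant
  'j' at position 2: consonant
  'i' at position 3: vowel (running total: 1)
  'j' at position 4: consonant
  'a' at position 5: vowel (running total: 2)
  'p' at position 6: consonant
Total vowels: 2

2


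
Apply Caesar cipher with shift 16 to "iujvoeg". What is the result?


Caesar cipher: shift "iujvoeg" by 16
  'i' (pos 8) + 16 = pos 24 = 'y'
  'u' (pos 20) + 16 = pos 10 = 'k'
  'j' (pos 9) + 16 = pos 25 = 'z'
  'v' (pos 21) + 16 = pos 11 = 'l'
  'o' (pos 14) + 16 = pos 4 = 'e'
  'e' (pos 4) + 16 = pos 20 = 'u'
  'g' (pos 6) + 16 = pos 22 = 'w'
Result: ykzleuw

ykzleuw


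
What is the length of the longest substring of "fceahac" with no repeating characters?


Input: "fceahac"
Sliding window (track last position of each char):
  Position 0 ('f'): window [0,0] length 1 -- new best
  Position 1 ('c'): window [0,1] length 2 -- new best
  Position 2 ('e'): window [0,2] length 3 -- new best
  Position 3 ('a'): window [0,3] length 4 -- new best
  Position 4 ('h'): window [0,4] length 5 -- new best
  Position 5 ('a'): repeat (last at 3), move window start to 4
  Position 5 ('a'): window [4,5] length 2
  Position 6 ('c'): window [4,6] length 3
Longest substring with no repeats: "fceah" with length 5

5


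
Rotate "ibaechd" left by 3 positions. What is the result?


Input: "ibaechd", rotate left by 3
First 3 characters: "iba"
Remaining characters: "echd"
Concatenate remaining + first: "echd" + "iba" = "echdiba"

echdiba


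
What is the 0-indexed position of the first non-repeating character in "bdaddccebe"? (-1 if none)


Input: bdaddccebe
Character frequencies:
  'a': 1
  'b': 2
  'c': 2
  'd': 3
  'e': 2
Scanning left to right for freq == 1:
  Position 0 ('b'): freq=2, skip
  Position 1 ('d'): freq=3, skip
  Position 2 ('a'): unique! => answer = 2

2


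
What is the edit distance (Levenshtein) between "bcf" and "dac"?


Computing edit distance: "bcf" -> "dac"
DP table:
           d    a    c
      0    1    2    3
  b   1    1    2    3
  c   2    2    2    2
  f   3    3    3    3
Edit distance = dp[3][3] = 3

3


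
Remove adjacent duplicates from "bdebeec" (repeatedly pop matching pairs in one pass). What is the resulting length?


Input: bdebeec
Stack-based adjacent duplicate removal:
  Read 'b': push. Stack: b
  Read 'd': push. Stack: bd
  Read 'e': push. Stack: bde
  Read 'b': push. Stack: bdeb
  Read 'e': push. Stack: bdebe
  Read 'e': matches stack top 'e' => pop. Stack: bdeb
  Read 'c': push. Stack: bdebc
Final stack: "bdebc" (length 5)

5


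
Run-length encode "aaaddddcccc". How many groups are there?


Input: aaaddddcccc
Scanning for consecutive runs:
  Group 1: 'a' x 3 (positions 0-2)
  Group 2: 'd' x 4 (positions 3-6)
  Group 3: 'c' x 4 (positions 7-10)
Total groups: 3

3


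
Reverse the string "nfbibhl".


Input: nfbibhl
Reading characters right to left:
  Position 6: 'l'
  Position 5: 'h'
  Position 4: 'b'
  Position 3: 'i'
  Position 2: 'b'
  Position 1: 'f'
  Position 0: 'n'
Reversed: lhbibfn

lhbibfn


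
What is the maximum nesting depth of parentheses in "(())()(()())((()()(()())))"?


Input: "(())()(()())((()()(()())))"
Tracking depth:
  Position 0 '(': depth becomes 1
  Position 1 '(': depth becomes 2
  Position 2 ')': depth becomes 1
  Position 3 ')': depth becomes 0
  Position 4 '(': depth becomes 1
  Position 5 ')': depth becomes 0
  Position 6 '(': depth becomes 1
  Position 7 '(': depth becomes 2
  Position 8 ')': depth becomes 1
  Position 9 '(': depth becomes 2
  Position 10 ')': depth becomes 1
  Position 11 ')': depth becomes 0
  Position 12 '(': depth becomes 1
  Position 13 '(': depth becomes 2
  Position 14 '(': depth becomes 3
  Position 15 ')': depth becomes 2
  Position 16 '(': depth becomes 3
  Position 17 ')': depth becomes 2
  Position 18 '(': depth becomes 3
  Position 19 '(': depth becomes 4
  Position 20 ')': depth becomes 3
  Position 21 '(': depth becomes 4
  Position 22 ')': depth becomes 3
  Position 23 ')': depth becomes 2
  Position 24 ')': depth becomes 1
  Position 25 ')': depth becomes 0
Maximum depth reached: 4

4


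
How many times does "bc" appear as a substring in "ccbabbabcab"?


Searching for "bc" in "ccbabbabcab"
Scanning each position:
  Position 0: "cc" => no
  Position 1: "cb" => no
  Position 2: "ba" => no
  Position 3: "ab" => no
  Position 4: "bb" => no
  Position 5: "ba" => no
  Position 6: "ab" => no
  Position 7: "bc" => MATCH
  Position 8: "ca" => no
  Position 9: "ab" => no
Total occurrences: 1

1


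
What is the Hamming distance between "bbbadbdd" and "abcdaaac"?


Comparing "bbbadbdd" and "abcdaaac" position by position:
  Position 0: 'b' vs 'a' => differ
  Position 1: 'b' vs 'b' => same
  Position 2: 'b' vs 'c' => differ
  Position 3: 'a' vs 'd' => differ
  Position 4: 'd' vs 'a' => differ
  Position 5: 'b' vs 'a' => differ
  Position 6: 'd' vs 'a' => differ
  Position 7: 'd' vs 'c' => differ
Total differences (Hamming distance): 7

7


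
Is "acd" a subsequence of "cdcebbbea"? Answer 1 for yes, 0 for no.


Check if "acd" is a subsequence of "cdcebbbea"
Greedy scan:
  Position 0 ('c'): no match needed
  Position 1 ('d'): no match needed
  Position 2 ('c'): no match needed
  Position 3 ('e'): no match needed
  Position 4 ('b'): no match needed
  Position 5 ('b'): no match needed
  Position 6 ('b'): no match needed
  Position 7 ('e'): no match needed
  Position 8 ('a'): matches sub[0] = 'a'
Only matched 1/3 characters => not a subsequence

0


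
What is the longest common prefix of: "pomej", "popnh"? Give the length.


Words: pomej, popnh
  Position 0: all 'p' => match
  Position 1: all 'o' => match
  Position 2: ('m', 'p') => mismatch, stop
LCP = "po" (length 2)

2


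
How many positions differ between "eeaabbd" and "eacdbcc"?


Comparing "eeaabbd" and "eacdbcc" position by position:
  Position 0: 'e' vs 'e' => same
  Position 1: 'e' vs 'a' => DIFFER
  Position 2: 'a' vs 'c' => DIFFER
  Position 3: 'a' vs 'd' => DIFFER
  Position 4: 'b' vs 'b' => same
  Position 5: 'b' vs 'c' => DIFFER
  Position 6: 'd' vs 'c' => DIFFER
Positions that differ: 5

5


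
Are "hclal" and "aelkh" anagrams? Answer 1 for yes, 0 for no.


Strings: "hclal", "aelkh"
Sorted first:  achll
Sorted second: aehkl
Differ at position 1: 'c' vs 'e' => not anagrams

0


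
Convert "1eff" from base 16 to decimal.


Input: "1eff" in base 16
Positional expansion:
  Digit '1' (value 1) x 16^3 = 4096
  Digit 'e' (value 14) x 16^2 = 3584
  Digit 'f' (value 15) x 16^1 = 240
  Digit 'f' (value 15) x 16^0 = 15
Sum = 7935

7935


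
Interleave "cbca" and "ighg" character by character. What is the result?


Interleaving "cbca" and "ighg":
  Position 0: 'c' from first, 'i' from second => "ci"
  Position 1: 'b' from first, 'g' from second => "bg"
  Position 2: 'c' from first, 'h' from second => "ch"
  Position 3: 'a' from first, 'g' from second => "ag"
Result: cibgchag

cibgchag


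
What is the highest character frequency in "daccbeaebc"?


Input: daccbeaebc
Character counts:
  'a': 2
  'b': 2
  'c': 3
  'd': 1
  'e': 2
Maximum frequency: 3

3


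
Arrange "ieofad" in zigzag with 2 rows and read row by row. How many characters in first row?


Zigzag "ieofad" into 2 rows:
Placing characters:
  'i' => row 0
  'e' => row 1
  'o' => row 0
  'f' => row 1
  'a' => row 0
  'd' => row 1
Rows:
  Row 0: "ioa"
  Row 1: "efd"
First row length: 3

3


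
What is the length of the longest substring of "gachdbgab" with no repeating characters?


Input: "gachdbgab"
Sliding window (track last position of each char):
  Position 0 ('g'): window [0,0] length 1 -- new best
  Position 1 ('a'): window [0,1] length 2 -- new best
  Position 2 ('c'): window [0,2] length 3 -- new best
  Position 3 ('h'): window [0,3] length 4 -- new best
  Position 4 ('d'): window [0,4] length 5 -- new best
  Position 5 ('b'): window [0,5] length 6 -- new best
  Position 6 ('g'): repeat (last at 0), move window start to 1
  Position 6 ('g'): window [1,6] length 6
  Position 7 ('a'): repeat (last at 1), move window start to 2
  Position 7 ('a'): window [2,7] length 6
  Position 8 ('b'): repeat (last at 5), move window start to 6
  Position 8 ('b'): window [6,8] length 3
Longest substring with no repeats: "gachdb" with length 6

6


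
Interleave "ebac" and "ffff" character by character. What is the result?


Interleaving "ebac" and "ffff":
  Position 0: 'e' from first, 'f' from second => "ef"
  Position 1: 'b' from first, 'f' from second => "bf"
  Position 2: 'a' from first, 'f' from second => "af"
  Position 3: 'c' from first, 'f' from second => "cf"
Result: efbfafcf

efbfafcf


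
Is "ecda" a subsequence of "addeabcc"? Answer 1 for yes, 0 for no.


Check if "ecda" is a subsequence of "addeabcc"
Greedy scan:
  Position 0 ('a'): no match needed
  Position 1 ('d'): no match needed
  Position 2 ('d'): no match needed
  Position 3 ('e'): matches sub[0] = 'e'
  Position 4 ('a'): no match needed
  Position 5 ('b'): no match needed
  Position 6 ('c'): matches sub[1] = 'c'
  Position 7 ('c'): no match needed
Only matched 2/4 characters => not a subsequence

0


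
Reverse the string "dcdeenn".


Input: dcdeenn
Reading characters right to left:
  Position 6: 'n'
  Position 5: 'n'
  Position 4: 'e'
  Position 3: 'e'
  Position 2: 'd'
  Position 1: 'c'
  Position 0: 'd'
Reversed: nneedcd

nneedcd


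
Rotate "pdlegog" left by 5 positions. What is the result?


Input: "pdlegog", rotate left by 5
First 5 characters: "pdleg"
Remaining characters: "og"
Concatenate remaining + first: "og" + "pdleg" = "ogpdleg"

ogpdleg


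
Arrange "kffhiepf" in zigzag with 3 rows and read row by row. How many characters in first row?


Zigzag "kffhiepf" into 3 rows:
Placing characters:
  'k' => row 0
  'f' => row 1
  'f' => row 2
  'h' => row 1
  'i' => row 0
  'e' => row 1
  'p' => row 2
  'f' => row 1
Rows:
  Row 0: "ki"
  Row 1: "fhef"
  Row 2: "fp"
First row length: 2

2


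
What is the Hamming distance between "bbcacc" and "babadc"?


Comparing "bbcacc" and "babadc" position by position:
  Position 0: 'b' vs 'b' => same
  Position 1: 'b' vs 'a' => differ
  Position 2: 'c' vs 'b' => differ
  Position 3: 'a' vs 'a' => same
  Position 4: 'c' vs 'd' => differ
  Position 5: 'c' vs 'c' => same
Total differences (Hamming distance): 3

3


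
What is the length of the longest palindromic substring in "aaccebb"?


Input: "aaccebb"
Checking substrings for palindromes:
  [0:2] "aa" (len 2) => palindrome
  [2:4] "cc" (len 2) => palindrome
  [5:7] "bb" (len 2) => palindrome
Longest palindromic substring: "aa" with length 2

2


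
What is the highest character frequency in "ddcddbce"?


Input: ddcddbce
Character counts:
  'b': 1
  'c': 2
  'd': 4
  'e': 1
Maximum frequency: 4

4


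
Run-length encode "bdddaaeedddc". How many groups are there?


Input: bdddaaeedddc
Scanning for consecutive runs:
  Group 1: 'b' x 1 (positions 0-0)
  Group 2: 'd' x 3 (positions 1-3)
  Group 3: 'a' x 2 (positions 4-5)
  Group 4: 'e' x 2 (positions 6-7)
  Group 5: 'd' x 3 (positions 8-10)
  Group 6: 'c' x 1 (positions 11-11)
Total groups: 6

6


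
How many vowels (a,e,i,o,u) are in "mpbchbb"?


Input: mpbchbb
Checking each character:
  'm' at position 0: consonant
  'p' at position 1: consonant
  'b' at position 2: consonant
  'c' at position 3: consonant
  'h' at position 4: consonant
  'b' at position 5: consonant
  'b' at position 6: consonant
Total vowels: 0

0


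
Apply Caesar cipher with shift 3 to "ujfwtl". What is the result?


Caesar cipher: shift "ujfwtl" by 3
  'u' (pos 20) + 3 = pos 23 = 'x'
  'j' (pos 9) + 3 = pos 12 = 'm'
  'f' (pos 5) + 3 = pos 8 = 'i'
  'w' (pos 22) + 3 = pos 25 = 'z'
  't' (pos 19) + 3 = pos 22 = 'w'
  'l' (pos 11) + 3 = pos 14 = 'o'
Result: xmizwo

xmizwo


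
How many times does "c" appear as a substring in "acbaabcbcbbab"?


Searching for "c" in "acbaabcbcbbab"
Scanning each position:
  Position 0: "a" => no
  Position 1: "c" => MATCH
  Position 2: "b" => no
  Position 3: "a" => no
  Position 4: "a" => no
  Position 5: "b" => no
  Position 6: "c" => MATCH
  Position 7: "b" => no
  Position 8: "c" => MATCH
  Position 9: "b" => no
  Position 10: "b" => no
  Position 11: "a" => no
  Position 12: "b" => no
Total occurrences: 3

3


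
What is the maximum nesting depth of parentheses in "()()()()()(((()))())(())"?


Input: "()()()()()(((()))())(())"
Tracking depth:
  Position 0 '(': depth becomes 1
  Position 1 ')': depth becomes 0
  Position 2 '(': depth becomes 1
  Position 3 ')': depth becomes 0
  Position 4 '(': depth becomes 1
  Position 5 ')': depth becomes 0
  Position 6 '(': depth becomes 1
  Position 7 ')': depth becomes 0
  Position 8 '(': depth becomes 1
  Position 9 ')': depth becomes 0
  Position 10 '(': depth becomes 1
  Position 11 '(': depth becomes 2
  Position 12 '(': depth becomes 3
  Position 13 '(': depth becomes 4
  Position 14 ')': depth becomes 3
  Position 15 ')': depth becomes 2
  Position 16 ')': depth becomes 1
  Position 17 '(': depth becomes 2
  Position 18 ')': depth becomes 1
  Position 19 ')': depth becomes 0
  Position 20 '(': depth becomes 1
  Position 21 '(': depth becomes 2
  Position 22 ')': depth becomes 1
  Position 23 ')': depth becomes 0
Maximum depth reached: 4

4


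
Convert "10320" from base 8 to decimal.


Input: "10320" in base 8
Positional expansion:
  Digit '1' (value 1) x 8^4 = 4096
  Digit '0' (value 0) x 8^3 = 0
  Digit '3' (value 3) x 8^2 = 192
  Digit '2' (value 2) x 8^1 = 16
  Digit '0' (value 0) x 8^0 = 0
Sum = 4304

4304


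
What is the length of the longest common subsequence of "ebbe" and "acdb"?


LCS of "ebbe" and "acdb"
DP table:
           a    c    d    b
      0    0    0    0    0
  e   0    0    0    0    0
  b   0    0    0    0    1
  b   0    0    0    0    1
  e   0    0    0    0    1
LCS length = dp[4][4] = 1

1


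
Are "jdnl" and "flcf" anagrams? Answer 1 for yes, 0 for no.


Strings: "jdnl", "flcf"
Sorted first:  djln
Sorted second: cffl
Differ at position 0: 'd' vs 'c' => not anagrams

0


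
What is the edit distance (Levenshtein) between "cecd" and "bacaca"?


Computing edit distance: "cecd" -> "bacaca"
DP table:
           b    a    c    a    c    a
      0    1    2    3    4    5    6
  c   1    1    2    2    3    4    5
  e   2    2    2    3    3    4    5
  c   3    3    3    2    3    3    4
  d   4    4    4    3    3    4    4
Edit distance = dp[4][6] = 4

4


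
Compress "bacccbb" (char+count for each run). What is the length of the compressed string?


Input: bacccbb
Runs:
  'b' x 1 => "b1"
  'a' x 1 => "a1"
  'c' x 3 => "c3"
  'b' x 2 => "b2"
Compressed: "b1a1c3b2"
Compressed length: 8

8


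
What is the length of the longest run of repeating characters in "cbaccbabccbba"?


Input: "cbaccbabccbba"
Scanning for longest run:
  Position 1 ('b'): new char, reset run to 1
  Position 2 ('a'): new char, reset run to 1
  Position 3 ('c'): new char, reset run to 1
  Position 4 ('c'): continues run of 'c', length=2
  Position 5 ('b'): new char, reset run to 1
  Position 6 ('a'): new char, reset run to 1
  Position 7 ('b'): new char, reset run to 1
  Position 8 ('c'): new char, reset run to 1
  Position 9 ('c'): continues run of 'c', length=2
  Position 10 ('b'): new char, reset run to 1
  Position 11 ('b'): continues run of 'b', length=2
  Position 12 ('a'): new char, reset run to 1
Longest run: 'c' with length 2

2


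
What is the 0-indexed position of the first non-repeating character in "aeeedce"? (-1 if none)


Input: aeeedce
Character frequencies:
  'a': 1
  'c': 1
  'd': 1
  'e': 4
Scanning left to right for freq == 1:
  Position 0 ('a'): unique! => answer = 0

0


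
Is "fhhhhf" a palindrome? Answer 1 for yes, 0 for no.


Input: fhhhhf
Reversed: fhhhhf
  Compare pos 0 ('f') with pos 5 ('f'): match
  Compare pos 1 ('h') with pos 4 ('h'): match
  Compare pos 2 ('h') with pos 3 ('h'): match
Result: palindrome

1


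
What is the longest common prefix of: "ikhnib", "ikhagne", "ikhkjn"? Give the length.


Words: ikhnib, ikhagne, ikhkjn
  Position 0: all 'i' => match
  Position 1: all 'k' => match
  Position 2: all 'h' => match
  Position 3: ('n', 'a', 'k') => mismatch, stop
LCP = "ikh" (length 3)

3


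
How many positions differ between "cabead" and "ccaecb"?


Comparing "cabead" and "ccaecb" position by position:
  Position 0: 'c' vs 'c' => same
  Position 1: 'a' vs 'c' => DIFFER
  Position 2: 'b' vs 'a' => DIFFER
  Position 3: 'e' vs 'e' => same
  Position 4: 'a' vs 'c' => DIFFER
  Position 5: 'd' vs 'b' => DIFFER
Positions that differ: 4

4


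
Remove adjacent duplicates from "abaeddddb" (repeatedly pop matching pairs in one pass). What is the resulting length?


Input: abaeddddb
Stack-based adjacent duplicate removal:
  Read 'a': push. Stack: a
  Read 'b': push. Stack: ab
  Read 'a': push. Stack: aba
  Read 'e': push. Stack: abae
  Read 'd': push. Stack: abaed
  Read 'd': matches stack top 'd' => pop. Stack: abae
  Read 'd': push. Stack: abaed
  Read 'd': matches stack top 'd' => pop. Stack: abae
  Read 'b': push. Stack: abaeb
Final stack: "abaeb" (length 5)

5


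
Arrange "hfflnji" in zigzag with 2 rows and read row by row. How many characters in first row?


Zigzag "hfflnji" into 2 rows:
Placing characters:
  'h' => row 0
  'f' => row 1
  'f' => row 0
  'l' => row 1
  'n' => row 0
  'j' => row 1
  'i' => row 0
Rows:
  Row 0: "hfni"
  Row 1: "flj"
First row length: 4

4


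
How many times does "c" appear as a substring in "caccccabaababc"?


Searching for "c" in "caccccabaababc"
Scanning each position:
  Position 0: "c" => MATCH
  Position 1: "a" => no
  Position 2: "c" => MATCH
  Position 3: "c" => MATCH
  Position 4: "c" => MATCH
  Position 5: "c" => MATCH
  Position 6: "a" => no
  Position 7: "b" => no
  Position 8: "a" => no
  Position 9: "a" => no
  Position 10: "b" => no
  Position 11: "a" => no
  Position 12: "b" => no
  Position 13: "c" => MATCH
Total occurrences: 6

6


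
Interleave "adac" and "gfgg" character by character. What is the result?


Interleaving "adac" and "gfgg":
  Position 0: 'a' from first, 'g' from second => "ag"
  Position 1: 'd' from first, 'f' from second => "df"
  Position 2: 'a' from first, 'g' from second => "ag"
  Position 3: 'c' from first, 'g' from second => "cg"
Result: agdfagcg

agdfagcg


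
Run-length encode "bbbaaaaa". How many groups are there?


Input: bbbaaaaa
Scanning for consecutive runs:
  Group 1: 'b' x 3 (positions 0-2)
  Group 2: 'a' x 5 (positions 3-7)
Total groups: 2

2


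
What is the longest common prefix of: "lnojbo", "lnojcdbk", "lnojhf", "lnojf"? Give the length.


Words: lnojbo, lnojcdbk, lnojhf, lnojf
  Position 0: all 'l' => match
  Position 1: all 'n' => match
  Position 2: all 'o' => match
  Position 3: all 'j' => match
  Position 4: ('b', 'c', 'h', 'f') => mismatch, stop
LCP = "lnoj" (length 4)

4


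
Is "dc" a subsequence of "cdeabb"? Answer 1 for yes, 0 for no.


Check if "dc" is a subsequence of "cdeabb"
Greedy scan:
  Position 0 ('c'): no match needed
  Position 1 ('d'): matches sub[0] = 'd'
  Position 2 ('e'): no match needed
  Position 3 ('a'): no match needed
  Position 4 ('b'): no match needed
  Position 5 ('b'): no match needed
Only matched 1/2 characters => not a subsequence

0


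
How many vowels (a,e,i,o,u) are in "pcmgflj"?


Input: pcmgflj
Checking each character:
  'p' at position 0: consonant
  'c' at position 1: consonant
  'm' at position 2: consonant
  'g' at position 3: consonant
  'f' at position 4: consonant
  'l' at position 5: consonant
  'j' at position 6: consonant
Total vowels: 0

0


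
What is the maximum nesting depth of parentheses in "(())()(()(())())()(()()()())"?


Input: "(())()(()(())())()(()()()())"
Tracking depth:
  Position 0 '(': depth becomes 1
  Position 1 '(': depth becomes 2
  Position 2 ')': depth becomes 1
  Position 3 ')': depth becomes 0
  Position 4 '(': depth becomes 1
  Position 5 ')': depth becomes 0
  Position 6 '(': depth becomes 1
  Position 7 '(': depth becomes 2
  Position 8 ')': depth becomes 1
  Position 9 '(': depth becomes 2
  Position 10 '(': depth becomes 3
  Position 11 ')': depth becomes 2
  Position 12 ')': depth becomes 1
  Position 13 '(': depth becomes 2
  Position 14 ')': depth becomes 1
  Position 15 ')': depth becomes 0
  Position 16 '(': depth becomes 1
  Position 17 ')': depth becomes 0
  Position 18 '(': depth becomes 1
  Position 19 '(': depth becomes 2
  Position 20 ')': depth becomes 1
  Position 21 '(': depth becomes 2
  Position 22 ')': depth becomes 1
  Position 23 '(': depth becomes 2
  Position 24 ')': depth becomes 1
  Position 25 '(': depth becomes 2
  Position 26 ')': depth becomes 1
  Position 27 ')': depth becomes 0
Maximum depth reached: 3

3


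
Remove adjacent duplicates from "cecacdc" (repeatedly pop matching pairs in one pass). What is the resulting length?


Input: cecacdc
Stack-based adjacent duplicate removal:
  Read 'c': push. Stack: c
  Read 'e': push. Stack: ce
  Read 'c': push. Stack: cec
  Read 'a': push. Stack: ceca
  Read 'c': push. Stack: cecac
  Read 'd': push. Stack: cecacd
  Read 'c': push. Stack: cecacdc
Final stack: "cecacdc" (length 7)

7
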